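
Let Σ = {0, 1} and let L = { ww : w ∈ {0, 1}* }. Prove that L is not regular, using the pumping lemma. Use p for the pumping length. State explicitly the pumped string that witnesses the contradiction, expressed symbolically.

Assume L is regular. Let p be the pumping length given by the pumping lemma.
Take w = 0^p 1^p 0^p 1^p = uu where u = 0^p1^p; then w ∈ L and |w| = 4p ≥ p.
Write w = xyz as guaranteed by the lemma, with |xy| ≤ p and |y| ≥ 1.
The first p characters of w are 0's, so xy (and hence y) consists only of 0's. Write y = 0^k, 1 ≤ k ≤ p.
Pump with i = 2: xy^2z = 0^{p+k} 1^p 0^p 1^p, of length 4p+k. Suppose this equals vv. The string starts with 0 and ends with 1, so v does too; thus the boundary between the two copies of v is a 1→0 transition. There is exactly one such transition, at position 2p+k, so |v| = 2p+k and |vv| = 4p+2k ≠ 4p+k since k ≥ 1. So xy^2z ∉ L.
This is a contradiction; hence L is not regular.

0^{p+k} 1^p 0^p 1^p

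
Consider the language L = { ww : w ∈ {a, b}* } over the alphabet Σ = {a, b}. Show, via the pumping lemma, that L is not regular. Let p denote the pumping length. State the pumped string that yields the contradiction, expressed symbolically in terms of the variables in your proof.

Assume L is regular; let p be its pumping constant.
Take w = a^p b^p a^p b^p = uu where u = a^pb^p; then w ∈ L and |w| = 4p ≥ p.
By the pumping lemma, w = xyz with |xy| ≤ p and |y| > 0.
Because |xy| ≤ p and w begins with p copies of a, we have y = a^k with 1 ≤ k ≤ p.
Pump with i = 2: xy^2z = a^{p+k} b^p a^p b^p, of length 4p+k. Suppose this equals vv. The string starts with a and ends with b, so v does too; thus the boundary between the two copies of v is a b→a transition. There is exactly one such transition, at position 2p+k, so |v| = 2p+k and |vv| = 4p+2k ≠ 4p+k since k ≥ 1. So xy^2z ∉ L.
This contradicts the pumping lemma, so L is not regular.

a^{p+k} b^p a^p b^p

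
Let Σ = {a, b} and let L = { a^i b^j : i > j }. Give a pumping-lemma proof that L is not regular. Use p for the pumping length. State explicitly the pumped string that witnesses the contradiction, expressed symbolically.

a^{p+1-k} b^p

Toward a contradiction, assume L is regular with pumping length p.
Choose w = a^{p+1} b^p ∈ L, with |w| = 2p+1 ≥ p.
Write w = xyz as guaranteed by the lemma, with |xy| ≤ p and |y| ≥ 1.
Since the first p symbols of w are all a's and |xy| ≤ p, y lies entirely in the leading a-block: y = a^k for some k with 1 ≤ k ≤ p.
Consider xy^0z = xz = a^{p+1-k} b^p. Since k ≥ 1, the a-count p+1-k is at most p, so i > j fails; thus xz ∉ L.
Contradiction. Therefore L is not regular.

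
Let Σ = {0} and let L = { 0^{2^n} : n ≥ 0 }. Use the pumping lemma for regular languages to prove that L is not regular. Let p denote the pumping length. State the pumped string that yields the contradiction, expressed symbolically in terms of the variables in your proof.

0^{2^p+k}

Suppose for contradiction that L is regular, and let p be the pumping length.
Take w = 0^{2^p} ∈ L with |w| = 2^p ≥ p.
Write w = xyz as guaranteed by the lemma, with |xy| ≤ p and y is nonempty.
Then y = 0^k for some k with 1 ≤ k ≤ p.
Pump with i = 2: xy^2z = 0^{2^p+k}. Since 1 ≤ k ≤ p < 2^p, we have 2^p < 2^p+k < 2^{p+1}, so 2^p+k is not a power of 2. So xy^2z ∉ L.
Contradiction. Therefore L is not regular.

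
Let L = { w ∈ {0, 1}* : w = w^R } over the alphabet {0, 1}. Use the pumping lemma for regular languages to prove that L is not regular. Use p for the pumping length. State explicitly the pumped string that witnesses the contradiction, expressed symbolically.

0^{p+k} 1 0^p

Assume L is regular; let p be its pumping constant.
Take w = 0^p 1 0^p, a palindrome of length 2p+1 ≥ p.
The pumping lemma gives a decomposition w = xyz where |xy| ≤ p and y is nonempty.
The first p characters of w are 0's, so xy (and hence y) consists only of 0's. Write y = 0^k, 1 ≤ k ≤ p.
Pump with i = 2: xy^2z = 0^{p+k} 1 0^p. Its reverse is 0^p 1 0^{p+k}, which differs from xy^2z since k ≥ 1. So xy^2z is not a palindrome and xy^2z ∉ L.
This contradicts the pumping lemma, so L is not regular.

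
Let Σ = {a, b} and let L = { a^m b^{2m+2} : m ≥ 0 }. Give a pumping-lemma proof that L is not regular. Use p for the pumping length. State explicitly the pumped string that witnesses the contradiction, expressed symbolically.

Toward a contradiction, assume L is regular with pumping length p.
Choose w = a^p b^{2p+2}, which is in L with |w| = 3p+2 ≥ p.
Write w = xyz as guaranteed by the lemma, with |xy| ≤ p and |y| ≥ 1.
Since the first p symbols of w are all a's and |xy| ≤ p, y lies entirely in the leading a-block: y = a^k for some k with 1 ≤ k ≤ p.
Pump with i = 2: xy^2z = a^{p+k} b^{2p+2}. For this to lie in L we would need 2p+2 = 2(p+k)+2, which forces k = 0. But k ≥ 1, so xy^2z ∉ L.
Contradiction. Therefore L is not regular.

a^{p+k} b^{2p+2}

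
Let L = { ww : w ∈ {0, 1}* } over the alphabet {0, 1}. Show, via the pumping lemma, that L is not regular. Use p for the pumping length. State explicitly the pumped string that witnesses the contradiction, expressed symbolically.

0^{p+k} 1^p 0^p 1^p

Assume L is regular; let p be its pumping constant.
Take w = 0^p 1^p 0^p 1^p = uu where u = 0^p1^p; then w ∈ L and |w| = 4p ≥ p.
Write w = xyz as guaranteed by the lemma, with |xy| ≤ p and |y| ≥ 1.
Because |xy| ≤ p and w begins with p copies of 0, we have y = 0^k with 1 ≤ k ≤ p.
Pump with i = 2: xy^2z = 0^{p+k} 1^p 0^p 1^p, of length 4p+k. Suppose this equals vv. The string starts with 0 and ends with 1, so v does too; thus the boundary between the two copies of v is a 1→0 transition. There is exactly one such transition, at position 2p+k, so |v| = 2p+k and |vv| = 4p+2k ≠ 4p+k since k ≥ 1. So xy^2z ∉ L.
This contradicts the pumping lemma, so L is not regular.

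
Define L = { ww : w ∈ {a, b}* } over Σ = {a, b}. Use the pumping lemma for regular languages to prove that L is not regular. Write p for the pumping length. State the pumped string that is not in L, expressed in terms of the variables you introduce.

Toward a contradiction, assume L is regular with pumping length p.
Take w = a^p b^p a^p b^p = uu where u = a^pb^p; then w ∈ L and |w| = 4p ≥ p.
By the pumping lemma, w = xyz with |xy| ≤ p and |y| > 0.
Because |xy| ≤ p and w begins with p copies of a, we have y = a^k with 1 ≤ k ≤ p.
Pump with i = 2: xy^2z = a^{p+k} b^p a^p b^p, of length 4p+k. Suppose this equals vv. The string starts with a and ends with b, so v does too; thus the boundary between the two copies of v is a b→a transition. There is exactly one such transition, at position 2p+k, so |v| = 2p+k and |vv| = 4p+2k ≠ 4p+k since k ≥ 1. So xy^2z ∉ L.
This is a contradiction; hence L is not regular.

a^{p+k} b^p a^p b^p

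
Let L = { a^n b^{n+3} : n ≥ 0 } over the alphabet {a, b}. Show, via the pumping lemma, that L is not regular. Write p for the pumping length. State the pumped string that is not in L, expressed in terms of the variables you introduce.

a^{p+k} b^{p+3}

Suppose for contradiction that L is regular, and let p be the pumping length.
Let w = a^p b^{p+3} ∈ L; note |w| = 2p+3 ≥ p.
By the pumping lemma, w = xyz with |xy| ≤ p and y is nonempty.
The first p characters of w are a's, so xy (and hence y) consists only of a's. Write y = a^k, 1 ≤ k ≤ p.
Pump with i = 2: xy^2z = a^{p+k} b^{p+3}. For this to lie in L we would need p+3 = (p+k)+3, which forces k = 0. But k ≥ 1, so xy^2z ∉ L.
This contradicts the pumping lemma, so L is not regular.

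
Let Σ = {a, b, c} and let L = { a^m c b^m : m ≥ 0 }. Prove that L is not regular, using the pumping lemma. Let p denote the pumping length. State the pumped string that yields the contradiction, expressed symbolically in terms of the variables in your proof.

Suppose for contradiction that L is regular, and let p be the pumping length.
Take w = a^p c b^p ∈ L with |w| = 2p+1 ≥ p.
Write w = xyz as guaranteed by the lemma, with |xy| ≤ p and |y| > 0.
Because |xy| ≤ p and w begins with p copies of a, we have y = a^k with 1 ≤ k ≤ p.
Pump with i = 2: xy^2z = a^{p+k} c b^p, which would require p+k = p. But k ≥ 1, so xy^2z ∉ L.
Contradiction. Therefore L is not regular.

a^{p+k} c b^p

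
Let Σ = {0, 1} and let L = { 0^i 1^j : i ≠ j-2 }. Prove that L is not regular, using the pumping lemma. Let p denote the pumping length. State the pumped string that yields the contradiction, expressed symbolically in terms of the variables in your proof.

0^{p+p!} 1^{p+p!+2}

Assume L is regular. Let p be the pumping length given by the pumping lemma.
Choose w = 0^p 1^{p+p!+2}. Since p ≠ (p+p!+2)-2 = p+p!, w ∈ L; and |w| ≥ p.
The pumping lemma gives a decomposition w = xyz where |xy| ≤ p and |y| ≥ 1.
Because |xy| ≤ p and w begins with p copies of 0, we have y = 0^k with 1 ≤ k ≤ p.
Since 1 ≤ k ≤ p, k divides p!; set t = 1 + p!/k. Then xy^t z has p + (p!/k)·k = p + p! copies of 0. Now the 0-count is p+p! and (1-count)-2 = (p+p!+2)-2 = p+p!, so i ≠ j-2 fails. So xy^t z = 0^{p+p!} 1^{p+p!+2} ∉ L.
Contradiction. Therefore L is not regular.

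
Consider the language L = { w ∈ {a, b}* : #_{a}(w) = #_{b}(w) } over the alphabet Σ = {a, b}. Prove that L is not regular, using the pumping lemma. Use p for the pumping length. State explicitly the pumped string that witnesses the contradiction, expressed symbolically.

Suppose for contradiction that L is regular, and let p be the pumping length.
Choose w = a^p b^p ∈ L with |w| = 2p ≥ p.
Write w = xyz as guaranteed by the lemma, with |xy| ≤ p and y is nonempty.
Because |xy| ≤ p and w begins with p copies of a, we have y = a^k with 1 ≤ k ≤ p.
Pump with i = 2: xy^2z = a^{p+k} b^p has p+k occurrences of a but only p of b. Since k ≥ 1 the counts differ, so xy^2z ∉ L.
This contradicts the pumping lemma, so L is not regular.

a^{p+k} b^p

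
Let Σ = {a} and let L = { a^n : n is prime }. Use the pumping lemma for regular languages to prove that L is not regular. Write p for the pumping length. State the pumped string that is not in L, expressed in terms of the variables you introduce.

Suppose for contradiction that L is regular, and let p be the pumping length.
Let q be a prime with q ≥ p+2 (infinitely many primes exist), and take w = a^q ∈ L with |w| = q ≥ p.
By the pumping lemma, w = xyz with |xy| ≤ p and y is nonempty.
Then y = a^k for some k with 1 ≤ k ≤ p.
Since 1 ≤ k ≤ p, |xz| = q-k. Pump with i = q+1: |xy^{q+1}z| = (q-k)+(q+1)k = q+qk = q(1+k), which is composite (both factors ≥ 2). So xy^{q+1}z = a^{q(1+k)} ∉ L.
This contradicts the pumping lemma, so L is not regular.

a^{q(1+k)}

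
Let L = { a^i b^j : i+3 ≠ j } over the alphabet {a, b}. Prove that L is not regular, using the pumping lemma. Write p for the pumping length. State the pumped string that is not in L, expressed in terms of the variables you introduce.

Assume L is regular; let p be its pumping constant.
Choose w = a^p b^{p+p!+3}. Since p ≠ (p+p!+3)-3 = p+p!, w ∈ L; and |w| ≥ p.
By the pumping lemma, w = xyz with |xy| ≤ p and y is nonempty.
Since the first p symbols of w are all a's and |xy| ≤ p, y lies entirely in the leading a-block: y = a^k for some k with 1 ≤ k ≤ p.
Since 1 ≤ k ≤ p, k divides p!; set t = 1 + p!/k. Then xy^t z has p + (p!/k)·k = p + p! copies of a. Now the a-count is p+p! and (b-count)-3 = (p+p!+3)-3 = p+p!, so i+3 ≠ j fails. So xy^t z = a^{p+p!} b^{p+p!+3} ∉ L.
Contradiction. Therefore L is not regular.

a^{p+p!} b^{p+p!+3}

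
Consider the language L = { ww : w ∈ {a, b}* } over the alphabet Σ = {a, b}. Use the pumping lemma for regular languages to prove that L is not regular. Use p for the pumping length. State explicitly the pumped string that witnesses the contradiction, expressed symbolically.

a^{p+k} b^p a^p b^p

Toward a contradiction, assume L is regular with pumping length p.
Take w = a^p b^p a^p b^p = uu where u = a^pb^p; then w ∈ L and |w| = 4p ≥ p.
By the pumping lemma, w = xyz with |xy| ≤ p and |y| ≥ 1.
Since the first p symbols of w are all a's and |xy| ≤ p, y lies entirely in the leading a-block: y = a^k for some k with 1 ≤ k ≤ p.
Pump with i = 2: xy^2z = a^{p+k} b^p a^p b^p, of length 4p+k. Suppose this equals vv. The string starts with a and ends with b, so v does too; thus the boundary between the two copies of v is a b→a transition. There is exactly one such transition, at position 2p+k, so |v| = 2p+k and |vv| = 4p+2k ≠ 4p+k since k ≥ 1. So xy^2z ∉ L.
This contradicts the pumping lemma, so L is not regular.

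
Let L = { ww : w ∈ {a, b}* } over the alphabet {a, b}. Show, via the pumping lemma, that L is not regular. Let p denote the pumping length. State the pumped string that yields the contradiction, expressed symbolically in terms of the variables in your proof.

a^{p+k} b^p a^p b^p

Suppose for contradiction that L is regular, and let p be the pumping length.
Take w = a^p b^p a^p b^p = uu where u = a^pb^p; then w ∈ L and |w| = 4p ≥ p.
Write w = xyz as guaranteed by the lemma, with |xy| ≤ p and y is nonempty.
The first p characters of w are a's, so xy (and hence y) consists only of a's. Write y = a^k, 1 ≤ k ≤ p.
Pump with i = 2: xy^2z = a^{p+k} b^p a^p b^p, of length 4p+k. Suppose this equals vv. The string starts with a and ends with b, so v does too; thus the boundary between the two copies of v is a b→a transition. There is exactly one such transition, at position 2p+k, so |v| = 2p+k and |vv| = 4p+2k ≠ 4p+k since k ≥ 1. So xy^2z ∉ L.
Contradiction. Therefore L is not regular.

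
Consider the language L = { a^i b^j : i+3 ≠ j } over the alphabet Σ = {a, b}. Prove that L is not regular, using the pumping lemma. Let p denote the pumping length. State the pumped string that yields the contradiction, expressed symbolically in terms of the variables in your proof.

Suppose for contradiction that L is regular, and let p be the pumping length.
Choose w = a^p b^{p+p!+3}. Since p ≠ (p+p!+3)-3 = p+p!, w ∈ L; and |w| ≥ p.
The pumping lemma gives a decomposition w = xyz where |xy| ≤ p and |y| > 0.
Because |xy| ≤ p and w begins with p copies of a, we have y = a^k with 1 ≤ k ≤ p.
Since 1 ≤ k ≤ p, k divides p!; set t = 1 + p!/k. Then xy^t z has p + (p!/k)·k = p + p! copies of a. Now the a-count is p+p! and (b-count)-3 = (p+p!+3)-3 = p+p!, so i+3 ≠ j fails. So xy^t z = a^{p+p!} b^{p+p!+3} ∉ L.
This contradicts the pumping lemma, so L is not regular.

a^{p+p!} b^{p+p!+3}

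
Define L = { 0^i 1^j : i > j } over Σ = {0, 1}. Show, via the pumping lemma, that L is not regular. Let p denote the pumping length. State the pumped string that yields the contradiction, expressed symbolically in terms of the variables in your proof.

0^{p+1-k} 1^p

Suppose for contradiction that L is regular, and let p be the pumping length.
Choose w = 0^{p+1} 1^p ∈ L, with |w| = 2p+1 ≥ p.
Write w = xyz as guaranteed by the lemma, with |xy| ≤ p and |y| ≥ 1.
The first p characters of w are 0's, so xy (and hence y) consists only of 0's. Write y = 0^k, 1 ≤ k ≤ p.
Consider xy^0z = xz = 0^{p+1-k} 1^p. Since k ≥ 1, the 0-count p+1-k is at most p, so i > j fails; thus xz ∉ L.
This is a contradiction; hence L is not regular.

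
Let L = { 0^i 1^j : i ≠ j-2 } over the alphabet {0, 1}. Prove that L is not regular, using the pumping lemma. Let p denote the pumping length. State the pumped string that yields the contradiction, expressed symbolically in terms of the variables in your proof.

0^{p+p!} 1^{p+p!+2}

Toward a contradiction, assume L is regular with pumping length p.
Choose w = 0^p 1^{p+p!+2}. Since p ≠ (p+p!+2)-2 = p+p!, w ∈ L; and |w| ≥ p.
The pumping lemma gives a decomposition w = xyz where |xy| ≤ p and |y| > 0.
Because |xy| ≤ p and w begins with p copies of 0, we have y = 0^k with 1 ≤ k ≤ p.
Since 1 ≤ k ≤ p, k divides p!; set t = 1 + p!/k. Then xy^t z has p + (p!/k)·k = p + p! copies of 0. Now the 0-count is p+p! and (1-count)-2 = (p+p!+2)-2 = p+p!, so i ≠ j-2 fails. So xy^t z = 0^{p+p!} 1^{p+p!+2} ∉ L.
Contradiction. Therefore L is not regular.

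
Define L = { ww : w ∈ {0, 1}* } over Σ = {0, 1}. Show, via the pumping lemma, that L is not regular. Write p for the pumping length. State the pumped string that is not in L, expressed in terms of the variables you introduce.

0^{p+k} 1^p 0^p 1^p

Assume L is regular; let p be its pumping constant.
Take w = 0^p 1^p 0^p 1^p = uu where u = 0^p1^p; then w ∈ L and |w| = 4p ≥ p.
Write w = xyz as guaranteed by the lemma, with |xy| ≤ p and y is nonempty.
The first p characters of w are 0's, so xy (and hence y) consists only of 0's. Write y = 0^k, 1 ≤ k ≤ p.
Pump with i = 2: xy^2z = 0^{p+k} 1^p 0^p 1^p, of length 4p+k. Suppose this equals vv. The string starts with 0 and ends with 1, so v does too; thus the boundary between the two copies of v is a 1→0 transition. There is exactly one such transition, at position 2p+k, so |v| = 2p+k and |vv| = 4p+2k ≠ 4p+k since k ≥ 1. So xy^2z ∉ L.
Contradiction. Therefore L is not regular.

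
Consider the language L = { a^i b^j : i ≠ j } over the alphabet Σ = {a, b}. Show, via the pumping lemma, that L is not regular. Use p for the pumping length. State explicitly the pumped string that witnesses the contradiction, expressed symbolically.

Toward a contradiction, assume L is regular with pumping length p.
Choose w = a^p b^{p+p!}. Since p ≠ p+p!, w ∈ L; and |w| ≥ p.
The pumping lemma gives a decomposition w = xyz where |xy| ≤ p and |y| ≥ 1.
Because |xy| ≤ p and w begins with p copies of a, we have y = a^k with 1 ≤ k ≤ p.
Since 1 ≤ k ≤ p, k divides p!; set t = 1 + p!/k. Then xy^t z has p + (p!/k)·k = p + p! copies of a. Now the a-count equals the b-count, so i ≠ j fails. So xy^t z = a^{p+p!} b^{p+p!} ∉ L.
This is a contradiction; hence L is not regular.

a^{p+p!} b^{p+p!}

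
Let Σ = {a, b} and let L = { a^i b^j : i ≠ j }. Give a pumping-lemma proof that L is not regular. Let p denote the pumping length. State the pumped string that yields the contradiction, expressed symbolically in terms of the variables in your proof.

a^{p+p!} b^{p+p!}

Assume L is regular; let p be its pumping constant.
Choose w = a^p b^{p+p!}. Since p ≠ p+p!, w ∈ L; and |w| ≥ p.
Write w = xyz as guaranteed by the lemma, with |xy| ≤ p and y is nonempty.
The first p characters of w are a's, so xy (and hence y) consists only of a's. Write y = a^k, 1 ≤ k ≤ p.
Since 1 ≤ k ≤ p, k divides p!; set t = 1 + p!/k. Then xy^t z has p + (p!/k)·k = p + p! copies of a. Now the a-count equals the b-count, so i ≠ j fails. So xy^t z = a^{p+p!} b^{p+p!} ∉ L.
This contradicts the pumping lemma, so L is not regular.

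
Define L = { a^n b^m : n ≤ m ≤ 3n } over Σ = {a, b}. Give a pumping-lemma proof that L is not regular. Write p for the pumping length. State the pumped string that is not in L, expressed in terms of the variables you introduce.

Toward a contradiction, assume L is regular with pumping length p.
Take w = a^p b^p ∈ L (since p ≤ p ≤ 3p), with |w| = 2p ≥ p.
Write w = xyz as guaranteed by the lemma, with |xy| ≤ p and y is nonempty.
Because |xy| ≤ p and w begins with p copies of a, we have y = a^k with 1 ≤ k ≤ p.
Pump with i = 2: xy^2z = a^{p+k} b^p. Now n = p+k > p = m, so the condition n ≤ m fails. Thus xy^2z ∉ L.
This is a contradiction; hence L is not regular.

a^{p+k} b^p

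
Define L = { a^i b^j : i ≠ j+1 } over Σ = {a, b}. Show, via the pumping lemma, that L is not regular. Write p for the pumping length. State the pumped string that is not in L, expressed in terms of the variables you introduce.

a^{p+p!} b^{p+p!-1}

Assume L is regular; let p be its pumping constant.
Choose w = a^p b^{p+p!-1}. Since p ≠ (p+p!-1)+1 = p+p!, w ∈ L; and |w| ≥ p.
Write w = xyz as guaranteed by the lemma, with |xy| ≤ p and |y| ≥ 1.
Since the first p symbols of w are all a's and |xy| ≤ p, y lies entirely in the leading a-block: y = a^k for some k with 1 ≤ k ≤ p.
Since 1 ≤ k ≤ p, k divides p!; set t = 1 + p!/k. Then xy^t z has p + (p!/k)·k = p + p! copies of a. Now the a-count is p+p! and (b-count)+1 = (p+p!-1)+1 = p+p!, so i ≠ j+1 fails. So xy^t z = a^{p+p!} b^{p+p!-1} ∉ L.
This is a contradiction; hence L is not regular.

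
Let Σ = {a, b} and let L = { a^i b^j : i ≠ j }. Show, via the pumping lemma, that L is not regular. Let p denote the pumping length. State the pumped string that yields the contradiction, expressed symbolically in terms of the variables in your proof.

a^{p+p!} b^{p+p!}

Assume L is regular; let p be its pumping constant.
Choose w = a^p b^{p+p!}. Since p ≠ p+p!, w ∈ L; and |w| ≥ p.
By the pumping lemma, w = xyz with |xy| ≤ p and |y| ≥ 1.
The first p characters of w are a's, so xy (and hence y) consists only of a's. Write y = a^k, 1 ≤ k ≤ p.
Since 1 ≤ k ≤ p, k divides p!; set t = 1 + p!/k. Then xy^t z has p + (p!/k)·k = p + p! copies of a. Now the a-count equals the b-count, so i ≠ j fails. So xy^t z = a^{p+p!} b^{p+p!} ∉ L.
Contradiction. Therefore L is not regular.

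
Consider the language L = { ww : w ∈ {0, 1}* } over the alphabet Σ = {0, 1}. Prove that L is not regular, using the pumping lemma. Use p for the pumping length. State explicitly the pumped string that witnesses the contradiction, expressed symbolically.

Suppose for contradiction that L is regular, and let p be the pumping length.
Take w = 0^p 1^p 0^p 1^p = uu where u = 0^p1^p; then w ∈ L and |w| = 4p ≥ p.
The pumping lemma gives a decomposition w = xyz where |xy| ≤ p and y is nonempty.
Since the first p symbols of w are all 0's and |xy| ≤ p, y lies entirely in the leading 0-block: y = 0^k for some k with 1 ≤ k ≤ p.
Pump with i = 2: xy^2z = 0^{p+k} 1^p 0^p 1^p, of length 4p+k. Suppose this equals vv. The string starts with 0 and ends with 1, so v does too; thus the boundary between the two copies of v is a 1→0 transition. There is exactly one such transition, at position 2p+k, so |v| = 2p+k and |vv| = 4p+2k ≠ 4p+k since k ≥ 1. So xy^2z ∉ L.
This contradicts the pumping lemma, so L is not regular.

0^{p+k} 1^p 0^p 1^p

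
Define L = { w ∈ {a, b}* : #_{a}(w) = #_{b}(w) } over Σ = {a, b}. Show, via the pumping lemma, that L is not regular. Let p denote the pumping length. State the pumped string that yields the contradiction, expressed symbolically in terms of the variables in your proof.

Toward a contradiction, assume L is regular with pumping length p.
Choose w = a^p b^p ∈ L with |w| = 2p ≥ p.
Write w = xyz as guaranteed by the lemma, with |xy| ≤ p and |y| > 0.
Since the first p symbols of w are all a's and |xy| ≤ p, y lies entirely in the leading a-block: y = a^k for some k with 1 ≤ k ≤ p.
Pump with i = 2: xy^2z = a^{p+k} b^p has p+k occurrences of a but only p of b. Since k ≥ 1 the counts differ, so xy^2z ∉ L.
This contradicts the pumping lemma, so L is not regular.

a^{p+k} b^p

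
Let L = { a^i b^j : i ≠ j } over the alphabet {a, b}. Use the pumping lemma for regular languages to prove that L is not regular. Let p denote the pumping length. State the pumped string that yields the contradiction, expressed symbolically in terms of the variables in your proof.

Toward a contradiction, assume L is regular with pumping length p.
Choose w = a^p b^{p+p!}. Since p ≠ p+p!, w ∈ L; and |w| ≥ p.
By the pumping lemma, w = xyz with |xy| ≤ p and |y| ≥ 1.
Since the first p symbols of w are all a's and |xy| ≤ p, y lies entirely in the leading a-block: y = a^k for some k with 1 ≤ k ≤ p.
Since 1 ≤ k ≤ p, k divides p!; set t = 1 + p!/k. Then xy^t z has p + (p!/k)·k = p + p! copies of a. Now the a-count equals the b-count, so i ≠ j fails. So xy^t z = a^{p+p!} b^{p+p!} ∉ L.
Contradiction. Therefore L is not regular.

a^{p+p!} b^{p+p!}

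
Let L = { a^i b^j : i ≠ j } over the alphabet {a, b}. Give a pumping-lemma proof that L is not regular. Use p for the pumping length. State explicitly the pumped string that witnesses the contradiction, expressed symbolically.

a^{p+p!} b^{p+p!}

Assume L is regular; let p be its pumping constant.
Choose w = a^p b^{p+p!}. Since p ≠ p+p!, w ∈ L; and |w| ≥ p.
The pumping lemma gives a decomposition w = xyz where |xy| ≤ p and |y| > 0.
The first p characters of w are a's, so xy (and hence y) consists only of a's. Write y = a^k, 1 ≤ k ≤ p.
Since 1 ≤ k ≤ p, k divides p!; set t = 1 + p!/k. Then xy^t z has p + (p!/k)·k = p + p! copies of a. Now the a-count equals the b-count, so i ≠ j fails. So xy^t z = a^{p+p!} b^{p+p!} ∉ L.
Contradiction. Therefore L is not regular.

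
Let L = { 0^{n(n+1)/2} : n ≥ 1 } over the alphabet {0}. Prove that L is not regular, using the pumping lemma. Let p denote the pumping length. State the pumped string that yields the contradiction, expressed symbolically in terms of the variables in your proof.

Assume L is regular. Let p be the pumping length given by the pumping lemma.
Take w = 0^{p(p+1)/2} ∈ L with |w| = p(p+1)/2 ≥ p.
By the pumping lemma, w = xyz with |xy| ≤ p and |y| ≥ 1.
Then y = 0^k for some k with 1 ≤ k ≤ p.
Pump with i = 2: xy^2z = 0^{p(p+1)/2+k}. Since 1 ≤ k ≤ p, p(p+1)/2 < p(p+1)/2+k ≤ p(p+1)/2+p < (p+1)(p+2)/2, so p(p+1)/2+k is strictly between consecutive triangular numbers. So xy^2z ∉ L.
This is a contradiction; hence L is not regular.

0^{p(p+1)/2+k}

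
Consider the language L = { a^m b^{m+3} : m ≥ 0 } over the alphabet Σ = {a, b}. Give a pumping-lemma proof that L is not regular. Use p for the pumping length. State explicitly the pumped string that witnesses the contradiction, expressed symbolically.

a^{p+k} b^{p+3}

Assume L is regular; let p be its pumping constant.
Take w = a^p b^{p+3}. Then w ∈ L and |w| = 2p+3 ≥ p.
By the pumping lemma, w = xyz with |xy| ≤ p and |y| > 0.
Because |xy| ≤ p and w begins with p copies of a, we have y = a^k with 1 ≤ k ≤ p.
Pump with i = 2: xy^2z = a^{p+k} b^{p+3}. For this to lie in L we would need p+3 = (p+k)+3, which forces k = 0. But k ≥ 1, so xy^2z ∉ L.
This is a contradiction; hence L is not regular.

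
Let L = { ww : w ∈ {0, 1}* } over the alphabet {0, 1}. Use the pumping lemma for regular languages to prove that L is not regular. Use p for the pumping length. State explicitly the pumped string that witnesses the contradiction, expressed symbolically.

0^{p+k} 1^p 0^p 1^p

Toward a contradiction, assume L is regular with pumping length p.
Take w = 0^p 1^p 0^p 1^p = uu where u = 0^p1^p; then w ∈ L and |w| = 4p ≥ p.
The pumping lemma gives a decomposition w = xyz where |xy| ≤ p and y is nonempty.
The first p characters of w are 0's, so xy (and hence y) consists only of 0's. Write y = 0^k, 1 ≤ k ≤ p.
Pump with i = 2: xy^2z = 0^{p+k} 1^p 0^p 1^p, of length 4p+k. Suppose this equals vv. The string starts with 0 and ends with 1, so v does too; thus the boundary between the two copies of v is a 1→0 transition. There is exactly one such transition, at position 2p+k, so |v| = 2p+k and |vv| = 4p+2k ≠ 4p+k since k ≥ 1. So xy^2z ∉ L.
Contradiction. Therefore L is not regular.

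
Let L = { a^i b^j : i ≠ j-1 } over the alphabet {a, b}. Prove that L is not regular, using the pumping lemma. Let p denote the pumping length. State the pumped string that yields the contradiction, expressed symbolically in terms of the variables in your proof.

a^{p+p!} b^{p+p!+1}

Assume L is regular; let p be its pumping constant.
Choose w = a^p b^{p+p!+1}. Since p ≠ (p+p!+1)-1 = p+p!, w ∈ L; and |w| ≥ p.
Write w = xyz as guaranteed by the lemma, with |xy| ≤ p and |y| > 0.
The first p characters of w are a's, so xy (and hence y) consists only of a's. Write y = a^k, 1 ≤ k ≤ p.
Since 1 ≤ k ≤ p, k divides p!; set t = 1 + p!/k. Then xy^t z has p + (p!/k)·k = p + p! copies of a. Now the a-count is p+p! and (b-count)-1 = (p+p!+1)-1 = p+p!, so i ≠ j-1 fails. So xy^t z = a^{p+p!} b^{p+p!+1} ∉ L.
This contradicts the pumping lemma, so L is not regular.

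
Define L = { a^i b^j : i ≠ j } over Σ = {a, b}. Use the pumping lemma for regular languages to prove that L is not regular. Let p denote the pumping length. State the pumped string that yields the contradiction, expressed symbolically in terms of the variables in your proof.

Toward a contradiction, assume L is regular with pumping length p.
Choose w = a^p b^{p+p!}. Since p ≠ p+p!, w ∈ L; and |w| ≥ p.
Write w = xyz as guaranteed by the lemma, with |xy| ≤ p and |y| > 0.
Since the first p symbols of w are all a's and |xy| ≤ p, y lies entirely in the leading a-block: y = a^k for some k with 1 ≤ k ≤ p.
Since 1 ≤ k ≤ p, k divides p!; set t = 1 + p!/k. Then xy^t z has p + (p!/k)·k = p + p! copies of a. Now the a-count equals the b-count, so i ≠ j fails. So xy^t z = a^{p+p!} b^{p+p!} ∉ L.
Contradiction. Therefore L is not regular.

a^{p+p!} b^{p+p!}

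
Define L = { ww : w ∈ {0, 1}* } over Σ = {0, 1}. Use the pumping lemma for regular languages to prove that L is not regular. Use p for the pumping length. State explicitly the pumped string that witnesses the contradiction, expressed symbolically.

0^{p+k} 1^p 0^p 1^p

Toward a contradiction, assume L is regular with pumping length p.
Take w = 0^p 1^p 0^p 1^p = uu where u = 0^p1^p; then w ∈ L and |w| = 4p ≥ p.
Write w = xyz as guaranteed by the lemma, with |xy| ≤ p and |y| ≥ 1.
The first p characters of w are 0's, so xy (and hence y) consists only of 0's. Write y = 0^k, 1 ≤ k ≤ p.
Pump with i = 2: xy^2z = 0^{p+k} 1^p 0^p 1^p, of length 4p+k. Suppose this equals vv. The string starts with 0 and ends with 1, so v does too; thus the boundary between the two copies of v is a 1→0 transition. There is exactly one such transition, at position 2p+k, so |v| = 2p+k and |vv| = 4p+2k ≠ 4p+k since k ≥ 1. So xy^2z ∉ L.
Contradiction. Therefore L is not regular.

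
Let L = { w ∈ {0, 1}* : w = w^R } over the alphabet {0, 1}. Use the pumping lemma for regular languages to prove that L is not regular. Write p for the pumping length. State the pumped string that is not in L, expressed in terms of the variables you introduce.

0^{p+k} 1 0^p

Assume L is regular; let p be its pumping constant.
Take w = 0^p 1 0^p, a palindrome of length 2p+1 ≥ p.
By the pumping lemma, w = xyz with |xy| ≤ p and y is nonempty.
Since the first p symbols of w are all 0's and |xy| ≤ p, y lies entirely in the leading 0-block: y = 0^k for some k with 1 ≤ k ≤ p.
Pump with i = 2: xy^2z = 0^{p+k} 1 0^p. Its reverse is 0^p 1 0^{p+k}, which differs from xy^2z since k ≥ 1. So xy^2z is not a palindrome and xy^2z ∉ L.
Contradiction. Therefore L is not regular.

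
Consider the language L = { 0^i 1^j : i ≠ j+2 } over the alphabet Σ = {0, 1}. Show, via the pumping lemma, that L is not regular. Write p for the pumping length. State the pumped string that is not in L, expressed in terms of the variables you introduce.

Assume L is regular. Let p be the pumping length given by the pumping lemma.
Choose w = 0^p 1^{p+p!-2}. Since p ≠ (p+p!-2)+2 = p+p!, w ∈ L; and |w| ≥ p.
By the pumping lemma, w = xyz with |xy| ≤ p and |y| ≥ 1.
Because |xy| ≤ p and w begins with p copies of 0, we have y = 0^k with 1 ≤ k ≤ p.
Since 1 ≤ k ≤ p, k divides p!; set t = 1 + p!/k. Then xy^t z has p + (p!/k)·k = p + p! copies of 0. Now the 0-count is p+p! and (1-count)+2 = (p+p!-2)+2 = p+p!, so i ≠ j+2 fails. So xy^t z = 0^{p+p!} 1^{p+p!-2} ∉ L.
Contradiction. Therefore L is not regular.

0^{p+p!} 1^{p+p!-2}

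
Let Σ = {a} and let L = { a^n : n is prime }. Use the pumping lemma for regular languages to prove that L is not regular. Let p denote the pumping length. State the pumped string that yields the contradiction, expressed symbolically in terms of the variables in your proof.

a^{q(1+k)}

Assume L is regular. Let p be the pumping length given by the pumping lemma.
Let q be a prime with q ≥ p+2 (infinitely many primes exist), and take w = a^q ∈ L with |w| = q ≥ p.
Write w = xyz as guaranteed by the lemma, with |xy| ≤ p and |y| ≥ 1.
Then y = a^k for some k with 1 ≤ k ≤ p.
Since 1 ≤ k ≤ p, |xz| = q-k. Pump with i = q+1: |xy^{q+1}z| = (q-k)+(q+1)k = q+qk = q(1+k), which is composite (both factors ≥ 2). So xy^{q+1}z = a^{q(1+k)} ∉ L.
Contradiction. Therefore L is not regular.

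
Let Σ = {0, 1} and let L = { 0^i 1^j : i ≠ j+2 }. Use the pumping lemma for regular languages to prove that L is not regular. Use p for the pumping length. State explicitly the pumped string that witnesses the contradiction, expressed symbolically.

0^{p+p!} 1^{p+p!-2}

Suppose for contradiction that L is regular, and let p be the pumping length.
Choose w = 0^p 1^{p+p!-2}. Since p ≠ (p+p!-2)+2 = p+p!, w ∈ L; and |w| ≥ p.
The pumping lemma gives a decomposition w = xyz where |xy| ≤ p and |y| > 0.
Because |xy| ≤ p and w begins with p copies of 0, we have y = 0^k with 1 ≤ k ≤ p.
Since 1 ≤ k ≤ p, k divides p!; set t = 1 + p!/k. Then xy^t z has p + (p!/k)·k = p + p! copies of 0. Now the 0-count is p+p! and (1-count)+2 = (p+p!-2)+2 = p+p!, so i ≠ j+2 fails. So xy^t z = 0^{p+p!} 1^{p+p!-2} ∉ L.
This contradicts the pumping lemma, so L is not regular.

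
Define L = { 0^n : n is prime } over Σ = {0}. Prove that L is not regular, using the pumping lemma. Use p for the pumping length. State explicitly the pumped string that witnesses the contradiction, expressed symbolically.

0^{q(1+k)}

Toward a contradiction, assume L is regular with pumping length p.
Let q be a prime with q ≥ p+2 (infinitely many primes exist), and take w = 0^q ∈ L with |w| = q ≥ p.
By the pumping lemma, w = xyz with |xy| ≤ p and |y| ≥ 1.
Then y = 0^k for some k with 1 ≤ k ≤ p.
Since 1 ≤ k ≤ p, |xz| = q-k. Pump with i = q+1: |xy^{q+1}z| = (q-k)+(q+1)k = q+qk = q(1+k), which is composite (both factors ≥ 2). So xy^{q+1}z = 0^{q(1+k)} ∉ L.
This contradicts the pumping lemma, so L is not regular.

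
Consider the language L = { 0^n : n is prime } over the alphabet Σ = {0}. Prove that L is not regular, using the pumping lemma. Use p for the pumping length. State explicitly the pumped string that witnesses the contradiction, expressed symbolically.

Assume L is regular; let p be its pumping constant.
Let q be a prime with q ≥ p+2 (infinitely many primes exist), and take w = 0^q ∈ L with |w| = q ≥ p.
The pumping lemma gives a decomposition w = xyz where |xy| ≤ p and |y| > 0.
Then y = 0^k for some k with 1 ≤ k ≤ p.
Since 1 ≤ k ≤ p, |xz| = q-k. Pump with i = q+1: |xy^{q+1}z| = (q-k)+(q+1)k = q+qk = q(1+k), which is composite (both factors ≥ 2). So xy^{q+1}z = 0^{q(1+k)} ∉ L.
This contradicts the pumping lemma, so L is not regular.

0^{q(1+k)}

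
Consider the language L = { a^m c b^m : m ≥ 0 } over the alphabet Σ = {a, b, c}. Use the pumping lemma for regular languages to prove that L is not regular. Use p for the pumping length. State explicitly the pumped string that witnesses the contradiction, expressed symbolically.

a^{p+k} c b^p

Assume L is regular; let p be its pumping constant.
Take w = a^p c b^p ∈ L with |w| = 2p+1 ≥ p.
The pumping lemma gives a decomposition w = xyz where |xy| ≤ p and |y| > 0.
Because |xy| ≤ p and w begins with p copies of a, we have y = a^k with 1 ≤ k ≤ p.
Pump with i = 2: xy^2z = a^{p+k} c b^p, which would require p+k = p. But k ≥ 1, so xy^2z ∉ L.
This contradicts the pumping lemma, so L is not regular.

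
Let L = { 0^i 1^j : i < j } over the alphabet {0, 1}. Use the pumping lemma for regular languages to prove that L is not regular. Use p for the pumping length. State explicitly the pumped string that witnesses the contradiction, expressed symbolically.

0^{p+k} 1^{p+1}

Suppose for contradiction that L is regular, and let p be the pumping length.
Choose w = 0^p 1^{p+1} ∈ L, with |w| = 2p+1 ≥ p.
By the pumping lemma, w = xyz with |xy| ≤ p and |y| ≥ 1.
Since the first p symbols of w are all 0's and |xy| ≤ p, y lies entirely in the leading 0-block: y = 0^k for some k with 1 ≤ k ≤ p.
Consider xy^2z = 0^{p+k} 1^{p+1}. Since k ≥ 1, the 0-count p+k is at least p+1, so i < j fails; thus xy^2z ∉ L.
This is a contradiction; hence L is not regular.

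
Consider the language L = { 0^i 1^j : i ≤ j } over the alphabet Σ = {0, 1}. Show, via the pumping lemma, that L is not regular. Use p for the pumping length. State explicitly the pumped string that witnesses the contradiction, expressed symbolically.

0^{p+k} 1^p

Assume L is regular. Let p be the pumping length given by the pumping lemma.
Choose w = 0^p 1^p ∈ L, with |w| = 2p ≥ p.
By the pumping lemma, w = xyz with |xy| ≤ p and |y| > 0.
Because |xy| ≤ p and w begins with p copies of 0, we have y = 0^k with 1 ≤ k ≤ p.
Consider xy^2z = 0^{p+k} 1^p. Since k ≥ 1, the 0-count p+k exceeds the 1-count p, so i ≤ j fails; thus xy^2z ∉ L.
This contradicts the pumping lemma, so L is not regular.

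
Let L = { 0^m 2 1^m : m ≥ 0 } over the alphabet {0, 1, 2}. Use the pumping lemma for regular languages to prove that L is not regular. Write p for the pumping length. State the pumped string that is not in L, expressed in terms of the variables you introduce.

0^{p+k} 2 1^p

Assume L is regular; let p be its pumping constant.
Take w = 0^p 2 1^p ∈ L with |w| = 2p+1 ≥ p.
Write w = xyz as guaranteed by the lemma, with |xy| ≤ p and |y| ≥ 1.
Since the first p symbols of w are all 0's and |xy| ≤ p, y lies entirely in the leading 0-block: y = 0^k for some k with 1 ≤ k ≤ p.
Pump with i = 2: xy^2z = 0^{p+k} 2 1^p, which would require p+k = p. But k ≥ 1, so xy^2z ∉ L.
This contradicts the pumping lemma, so L is not regular.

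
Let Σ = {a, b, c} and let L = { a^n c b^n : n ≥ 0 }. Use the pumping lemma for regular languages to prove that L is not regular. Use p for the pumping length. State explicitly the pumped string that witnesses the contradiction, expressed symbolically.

a^{p+k} c b^p

Suppose for contradiction that L is regular, and let p be the pumping length.
Take w = a^p c b^p ∈ L with |w| = 2p+1 ≥ p.
The pumping lemma gives a decomposition w = xyz where |xy| ≤ p and |y| ≥ 1.
The first p characters of w are a's, so xy (and hence y) consists only of a's. Write y = a^k, 1 ≤ k ≤ p.
Pump with i = 2: xy^2z = a^{p+k} c b^p, which would require p+k = p. But k ≥ 1, so xy^2z ∉ L.
Contradiction. Therefore L is not regular.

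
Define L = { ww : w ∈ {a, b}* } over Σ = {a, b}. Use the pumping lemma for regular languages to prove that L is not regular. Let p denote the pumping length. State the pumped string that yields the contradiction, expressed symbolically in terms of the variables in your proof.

Assume L is regular; let p be its pumping constant.
Take w = a^p b^p a^p b^p = uu where u = a^pb^p; then w ∈ L and |w| = 4p ≥ p.
The pumping lemma gives a decomposition w = xyz where |xy| ≤ p and |y| ≥ 1.
Because |xy| ≤ p and w begins with p copies of a, we have y = a^k with 1 ≤ k ≤ p.
Pump with i = 2: xy^2z = a^{p+k} b^p a^p b^p, of length 4p+k. Suppose this equals vv. The string starts with a and ends with b, so v does too; thus the boundary between the two copies of v is a b→a transition. There is exactly one such transition, at position 2p+k, so |v| = 2p+k and |vv| = 4p+2k ≠ 4p+k since k ≥ 1. So xy^2z ∉ L.
This is a contradiction; hence L is not regular.

a^{p+k} b^p a^p b^p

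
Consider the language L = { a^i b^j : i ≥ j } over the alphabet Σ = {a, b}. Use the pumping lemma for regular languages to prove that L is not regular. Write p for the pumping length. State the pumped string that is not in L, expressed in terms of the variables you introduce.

Assume L is regular; let p be its pumping constant.
Choose w = a^p b^p ∈ L, with |w| = 2p ≥ p.
The pumping lemma gives a decomposition w = xyz where |xy| ≤ p and |y| > 0.
Because |xy| ≤ p and w begins with p copies of a, we have y = a^k with 1 ≤ k ≤ p.
Consider xy^0z = xz = a^{p-k} b^p. Since k ≥ 1, the a-count p-k is less than p, so i ≥ j fails; thus xz ∉ L.
This is a contradiction; hence L is not regular.

a^{p-k} b^p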